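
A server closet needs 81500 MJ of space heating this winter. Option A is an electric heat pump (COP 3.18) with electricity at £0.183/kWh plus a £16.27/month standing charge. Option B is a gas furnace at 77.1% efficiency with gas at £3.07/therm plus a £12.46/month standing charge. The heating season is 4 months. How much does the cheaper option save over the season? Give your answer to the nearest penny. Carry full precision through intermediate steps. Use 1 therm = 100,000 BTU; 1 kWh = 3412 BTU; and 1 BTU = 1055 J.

Heat load = 81500 MJ = 81,500,000,000 J / 1055 = 77,251,185 BTU
Gas: input = 77,251,185 / 0.771 = 100,196,089 BTU = 1,002 therm → 1,002 × £3.07 = £3,076.02; + 4 × £12.46 standing = £3,125.86
Heat pump: 77,251,185 BTU / 3412 = 22,640 kWh heat; / 3.18 = 7,120 kWh in → × £0.183 = £1,302.93; + 4 × £16.27 standing = £1,368.01
Difference = |£3,125.86 − £1,368.01| = £1,757.85

£1757.85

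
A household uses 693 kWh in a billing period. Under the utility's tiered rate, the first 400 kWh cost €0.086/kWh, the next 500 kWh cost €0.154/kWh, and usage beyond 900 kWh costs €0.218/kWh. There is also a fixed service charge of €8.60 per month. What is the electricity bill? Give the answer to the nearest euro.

€88

First 400 kWh × €0.086 = €34.40
Next 293 kWh × €0.154 = €45.12
Remaining tier: 0 kWh (not reached)
Energy charge = €79.52; + service €8.60 = €88.12 ≈ €88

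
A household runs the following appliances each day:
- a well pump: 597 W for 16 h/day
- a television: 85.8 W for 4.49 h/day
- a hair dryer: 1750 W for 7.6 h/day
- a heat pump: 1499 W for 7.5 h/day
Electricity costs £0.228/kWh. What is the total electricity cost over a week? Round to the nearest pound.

well pump: 597 W × 16 h × 7 d = 66,864 Wh = 66.86 kWh
television: 85.8 W × 4.49 h × 7 d = 2,697 Wh = 2.697 kWh
hair dryer: 1750 W × 7.6 h × 7 d = 93,100 Wh = 93.1 kWh
heat pump: 1499 W × 7.5 h × 7 d = 78,698 Wh = 78.7 kWh
Total energy = 66.86 + 2.697 + 93.1 + 78.7 = 241.4 kWh
Cost = 241.4 kWh × £0.228 = £55.03 ≈ £55

£55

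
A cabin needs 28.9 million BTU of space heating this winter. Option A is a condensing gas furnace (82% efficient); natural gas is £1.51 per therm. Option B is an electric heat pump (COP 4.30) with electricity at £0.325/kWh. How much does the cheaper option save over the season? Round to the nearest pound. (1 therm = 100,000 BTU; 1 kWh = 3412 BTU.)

£108

Heat load = 28.9 × 10⁶ BTU = 28,900,000 BTU
Gas: input = 28,900,000 / 0.82 = 35,243,902 BTU = 352.4 therm → 352.4 × £1.51 = £532.18
Heat pump: 28,900,000 BTU / 3412 = 8,470 kWh heat; / 4.30 = 1,970 kWh in → × £0.325 = £640.18
Difference = |£532.18 − £640.18| = £108.00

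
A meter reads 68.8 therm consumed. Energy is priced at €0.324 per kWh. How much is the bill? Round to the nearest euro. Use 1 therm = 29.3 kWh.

68.8 therm × (29.3 kWh/therm) = 2,016 kWh
Cost = 2,016 kWh × €0.324/kWh = €653.13 ≈ €653

€653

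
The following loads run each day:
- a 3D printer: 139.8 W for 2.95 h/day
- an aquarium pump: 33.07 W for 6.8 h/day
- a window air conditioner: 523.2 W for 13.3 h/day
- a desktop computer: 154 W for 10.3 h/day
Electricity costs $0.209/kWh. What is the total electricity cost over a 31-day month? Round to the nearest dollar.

$59

3D printer: 139.8 W × 2.95 h × 31 d = 12,785 Wh = 12.78 kWh
aquarium pump: 33.07 W × 6.8 h × 31 d = 6,971 Wh = 6.971 kWh
window air conditioner: 523.2 W × 13.3 h × 31 d = 215,715 Wh = 215.7 kWh
desktop computer: 154 W × 10.3 h × 31 d = 49,172 Wh = 49.17 kWh
Total energy = 12.78 + 6.971 + 215.7 + 49.17 = 284.6 kWh
Cost = 284.6 kWh × $0.209 = $59.49 ≈ $59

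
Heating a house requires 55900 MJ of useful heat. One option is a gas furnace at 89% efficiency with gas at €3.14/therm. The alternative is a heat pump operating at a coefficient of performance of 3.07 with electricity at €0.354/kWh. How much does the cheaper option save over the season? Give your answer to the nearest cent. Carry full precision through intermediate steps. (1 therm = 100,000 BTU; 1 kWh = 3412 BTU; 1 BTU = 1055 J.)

€78.72

Heat load = 55900 MJ = 55,900,000,000 J / 1055 = 52,985,782 BTU
Gas: input = 52,985,782 / 0.89 = 59,534,587 BTU = 595.3 therm → 595.3 × €3.14 = €1,869.39
Heat pump: 52,985,782 BTU / 3412 = 15,530 kWh heat; / 3.07 = 5,058 kWh in → × €0.354 = €1,790.67
Difference = |€1,869.39 − €1,790.67| = €78.72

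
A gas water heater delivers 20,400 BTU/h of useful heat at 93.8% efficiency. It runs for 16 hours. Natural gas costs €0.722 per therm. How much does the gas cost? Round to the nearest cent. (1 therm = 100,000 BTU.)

Heat delivered = 20,400 BTU/h × 16 h = 326,400 BTU
Gas input = 326,400 / 0.938 = 347,974 BTU
= 347,974 / 100,000 = 3.48 therm
Cost = 3.48 × €0.722/therm = €2.51

€2.51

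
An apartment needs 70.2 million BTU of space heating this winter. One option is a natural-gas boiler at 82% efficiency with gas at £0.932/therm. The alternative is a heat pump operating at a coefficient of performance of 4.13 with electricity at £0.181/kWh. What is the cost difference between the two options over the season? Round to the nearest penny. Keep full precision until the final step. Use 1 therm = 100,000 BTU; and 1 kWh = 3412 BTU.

Heat load = 70.2 × 10⁶ BTU = 70,200,000 BTU
Gas: input = 70,200,000 / 0.82 = 85,609,756 BTU = 856.1 therm → 856.1 × £0.932 = £797.88
Heat pump: 70,200,000 BTU / 3412 = 20,570 kWh heat; / 4.13 = 4,982 kWh in → × £0.181 = £901.69
Difference = |£797.88 − £901.69| = £103.81

£103.81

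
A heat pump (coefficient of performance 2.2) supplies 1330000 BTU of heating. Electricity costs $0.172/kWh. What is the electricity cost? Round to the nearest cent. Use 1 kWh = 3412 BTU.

Heat delivered = 1,330,000 BTU / 3412 = 389.8 kWh
Electrical input = 389.8 kWh / 2.2 = 177.2 kWh
Cost = 177.2 × $0.172/kWh = $30.48

$30.48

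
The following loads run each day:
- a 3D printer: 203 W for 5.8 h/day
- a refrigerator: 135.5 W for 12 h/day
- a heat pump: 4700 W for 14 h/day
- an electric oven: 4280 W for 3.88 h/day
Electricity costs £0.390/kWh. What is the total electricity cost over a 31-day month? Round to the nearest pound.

3D printer: 203 W × 5.8 h × 31 d = 36,499 Wh = 36.5 kWh
refrigerator: 135.5 W × 12 h × 31 d = 50,406 Wh = 50.41 kWh
heat pump: 4700 W × 14 h × 31 d = 2,039,800 Wh = 2,040 kWh
electric oven: 4280 W × 3.88 h × 31 d = 514,798 Wh = 514.8 kWh
Total energy = 36.5 + 50.41 + 2,040 + 514.8 = 2,642 kWh
Cost = 2,642 kWh × £0.390 = £1,030.19 ≈ £1030

£1030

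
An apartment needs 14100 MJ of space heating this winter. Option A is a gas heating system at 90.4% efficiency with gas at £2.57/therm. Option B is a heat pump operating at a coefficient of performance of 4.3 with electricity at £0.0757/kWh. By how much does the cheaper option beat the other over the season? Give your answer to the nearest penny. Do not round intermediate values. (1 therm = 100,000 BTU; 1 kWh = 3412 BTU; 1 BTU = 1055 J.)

Heat load = 14100 MJ = 14,100,000,000 J / 1055 = 13,364,929 BTU
Gas: input = 13,364,929 / 0.904 = 14,784,213 BTU = 147.8 therm → 147.8 × £2.57 = £379.95
Heat pump: 13,364,929 BTU / 3412 = 3,917 kWh heat; / 4.3 = 910.9 kWh in → × £0.0757 = £68.96
Difference = |£379.95 − £68.96| = £311.00

£311.00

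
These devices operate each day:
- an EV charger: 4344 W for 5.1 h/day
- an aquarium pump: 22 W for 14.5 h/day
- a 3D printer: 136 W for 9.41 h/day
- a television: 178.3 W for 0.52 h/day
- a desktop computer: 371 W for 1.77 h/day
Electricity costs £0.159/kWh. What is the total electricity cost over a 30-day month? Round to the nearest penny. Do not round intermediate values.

£116.88

EV charger: 4344 W × 5.1 h × 30 d = 664,632 Wh = 664.6 kWh
aquarium pump: 22 W × 14.5 h × 30 d = 9,570 Wh = 9.57 kWh
3D printer: 136 W × 9.41 h × 30 d = 38,393 Wh = 38.39 kWh
television: 178.3 W × 0.52 h × 30 d = 2,781 Wh = 2.781 kWh
desktop computer: 371 W × 1.77 h × 30 d = 19,700 Wh = 19.7 kWh
Total energy = 664.6 + 9.57 + 38.39 + 2.781 + 19.7 = 735.1 kWh
Cost = 735.1 kWh × £0.159 = £116.88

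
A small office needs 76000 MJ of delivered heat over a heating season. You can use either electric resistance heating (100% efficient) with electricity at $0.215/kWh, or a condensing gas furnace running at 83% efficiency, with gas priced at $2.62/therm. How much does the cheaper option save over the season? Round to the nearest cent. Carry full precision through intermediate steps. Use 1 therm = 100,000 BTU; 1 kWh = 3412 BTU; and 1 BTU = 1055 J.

$2265.35

Heat load = 76000 MJ = 76,000,000,000 J / 1055 = 72,037,915 BTU
Gas: input = 72,037,915 / 0.83 = 86,792,668 BTU = 867.9 therm → 867.9 × $2.62 = $2,273.97
Electric: 72,037,915 BTU / 3412 = 21,110 kWh → × $0.215 = $4,539.32
Difference = |$2,273.97 − $4,539.32| = $2,265.35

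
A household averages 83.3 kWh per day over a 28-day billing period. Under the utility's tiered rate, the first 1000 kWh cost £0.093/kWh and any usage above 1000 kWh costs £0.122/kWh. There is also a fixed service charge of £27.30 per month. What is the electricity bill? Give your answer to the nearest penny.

Usage = 83.3 kWh/day × 28 days = 2332.4 kWh
First 1000 kWh × £0.093 = £93.00
Remaining 1332.4 kWh × £0.122 = £162.55
Energy charge = £255.55; + service £27.30 = £282.85

£282.85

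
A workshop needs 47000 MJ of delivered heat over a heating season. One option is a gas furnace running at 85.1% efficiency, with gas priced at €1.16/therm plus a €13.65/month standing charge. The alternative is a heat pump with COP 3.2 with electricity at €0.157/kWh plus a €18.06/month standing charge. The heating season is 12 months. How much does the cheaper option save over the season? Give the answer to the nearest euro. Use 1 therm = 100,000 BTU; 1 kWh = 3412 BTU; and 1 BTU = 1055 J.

€86

Heat load = 47000 MJ = 47,000,000,000 J / 1055 = 44,549,763 BTU
Gas: input = 44,549,763 / 0.851 = 52,349,898 BTU = 523.5 therm → 523.5 × €1.16 = €607.26; + 12 × €13.65 standing = €771.06
Heat pump: 44,549,763 BTU / 3412 = 13,060 kWh heat; / 3.2 = 4,080 kWh in → × €0.157 = €640.60; + 12 × €18.06 standing = €857.32
Difference = |€771.06 − €857.32| = €86.26 ≈ €86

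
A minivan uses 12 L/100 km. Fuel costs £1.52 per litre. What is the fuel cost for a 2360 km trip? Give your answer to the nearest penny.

£430.46

Fuel = 12 L/100 km × 2360 km / 100 = 283.2 L
Cost = 283.2 L × £1.52/L = £430.46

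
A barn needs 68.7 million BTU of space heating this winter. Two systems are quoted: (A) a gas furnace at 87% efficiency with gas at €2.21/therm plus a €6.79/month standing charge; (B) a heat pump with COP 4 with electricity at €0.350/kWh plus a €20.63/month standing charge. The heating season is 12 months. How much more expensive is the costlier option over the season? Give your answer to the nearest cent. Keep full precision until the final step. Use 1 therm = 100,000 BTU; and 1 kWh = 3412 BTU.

€182.74

Heat load = 68.7 × 10⁶ BTU = 68,700,000 BTU
Gas: input = 68,700,000 / 0.87 = 78,965,517 BTU = 789.7 therm → 789.7 × €2.21 = €1,745.14; + 12 × €6.79 standing = €1,826.62
Heat pump: 68,700,000 BTU / 3412 = 20,130 kWh heat; / 4 = 5,034 kWh in → × €0.350 = €1,761.80; + 12 × €20.63 standing = €2,009.36
Difference = |€1,826.62 − €2,009.36| = €182.74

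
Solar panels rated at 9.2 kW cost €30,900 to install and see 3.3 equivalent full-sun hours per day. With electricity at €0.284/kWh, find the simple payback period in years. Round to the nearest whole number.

10 years

Daily generation = 9.2 kW × 3.3 h = 30.36 kWh
Annual generation = 30.36 × 365 = 11081 kWh
Annual savings = 11081 × €0.284 = €3,147.12
Payback = €30,900 / €3,147.12 = 9.82 years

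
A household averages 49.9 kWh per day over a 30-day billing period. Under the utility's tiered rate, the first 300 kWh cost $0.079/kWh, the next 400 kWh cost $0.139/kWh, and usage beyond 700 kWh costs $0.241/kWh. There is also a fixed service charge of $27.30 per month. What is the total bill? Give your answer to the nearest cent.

Usage = 49.9 kWh/day × 30 days = 1497 kWh
First 300 kWh × $0.079 = $23.70
Next 400 kWh × $0.139 = $55.60
Remaining 797 kWh × $0.241 = $192.08
Energy charge = $271.38; + service $27.30 = $298.68

$298.68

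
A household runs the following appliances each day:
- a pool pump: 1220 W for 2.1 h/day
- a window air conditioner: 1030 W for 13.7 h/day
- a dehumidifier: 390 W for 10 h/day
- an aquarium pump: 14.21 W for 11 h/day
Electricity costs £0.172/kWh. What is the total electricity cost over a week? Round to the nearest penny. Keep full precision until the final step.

pool pump: 1220 W × 2.1 h × 7 d = 17,934 Wh = 17.93 kWh
window air conditioner: 1030 W × 13.7 h × 7 d = 98,777 Wh = 98.78 kWh
dehumidifier: 390 W × 10 h × 7 d = 27,300 Wh = 27.3 kWh
aquarium pump: 14.21 W × 11 h × 7 d = 1,094 Wh = 1.094 kWh
Total energy = 17.93 + 98.78 + 27.3 + 1.094 = 145.1 kWh
Cost = 145.1 kWh × £0.172 = £24.96

£24.96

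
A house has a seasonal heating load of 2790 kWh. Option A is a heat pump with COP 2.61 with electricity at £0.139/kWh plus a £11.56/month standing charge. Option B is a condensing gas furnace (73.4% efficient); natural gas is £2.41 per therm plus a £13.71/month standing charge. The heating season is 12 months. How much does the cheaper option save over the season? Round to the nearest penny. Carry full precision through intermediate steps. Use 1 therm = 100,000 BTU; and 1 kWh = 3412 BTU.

£189.77

Heat load = 2790 kWh × 3412 = 9,519,480 BTU
Gas: input = 9,519,480 / 0.734 = 12,969,319 BTU = 129.7 therm → 129.7 × £2.41 = £312.56; + 12 × £13.71 standing = £477.08
Heat pump: 9,519,480 BTU / 3412 = 2,790 kWh heat; / 2.61 = 1,069 kWh in → × £0.139 = £148.59; + 12 × £11.56 standing = £287.31
Difference = |£477.08 − £287.31| = £189.77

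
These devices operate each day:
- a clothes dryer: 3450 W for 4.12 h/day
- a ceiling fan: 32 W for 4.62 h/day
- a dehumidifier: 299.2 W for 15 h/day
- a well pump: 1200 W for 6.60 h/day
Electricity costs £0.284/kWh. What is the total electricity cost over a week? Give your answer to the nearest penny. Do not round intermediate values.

£53.22

clothes dryer: 3450 W × 4.12 h × 7 d = 99,498 Wh = 99.5 kWh
ceiling fan: 32 W × 4.62 h × 7 d = 1,035 Wh = 1.035 kWh
dehumidifier: 299.2 W × 15 h × 7 d = 31,416 Wh = 31.42 kWh
well pump: 1200 W × 6.60 h × 7 d = 55,440 Wh = 55.44 kWh
Total energy = 99.5 + 1.035 + 31.42 + 55.44 = 187.4 kWh
Cost = 187.4 kWh × £0.284 = £53.22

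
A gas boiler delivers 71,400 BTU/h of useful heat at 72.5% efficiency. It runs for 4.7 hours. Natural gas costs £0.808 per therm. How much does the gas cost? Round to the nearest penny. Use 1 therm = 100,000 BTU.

Heat delivered = 71,400 BTU/h × 4.7 h = 335,580 BTU
Gas input = 335,580 / 0.725 = 462,869 BTU
= 462,869 / 100,000 = 4.629 therm
Cost = 4.629 × £0.808/therm = £3.74

£3.74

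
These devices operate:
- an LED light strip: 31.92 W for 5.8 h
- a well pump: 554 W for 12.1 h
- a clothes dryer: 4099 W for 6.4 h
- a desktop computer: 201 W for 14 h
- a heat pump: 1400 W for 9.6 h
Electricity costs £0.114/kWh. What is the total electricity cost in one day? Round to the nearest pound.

LED light strip: 31.92 W × 5.8 h = 185 Wh = 0.1851 kWh
well pump: 554 W × 12.1 h = 6,703 Wh = 6.703 kWh
clothes dryer: 4099 W × 6.4 h = 26,234 Wh = 26.23 kWh
desktop computer: 201 W × 14 h = 2,814 Wh = 2.814 kWh
heat pump: 1400 W × 9.6 h = 13,440 Wh = 13.44 kWh
Total energy = 0.1851 + 6.703 + 26.23 + 2.814 + 13.44 = 49.38 kWh
Cost = 49.38 kWh × £0.114 = £5.63 ≈ £6

£6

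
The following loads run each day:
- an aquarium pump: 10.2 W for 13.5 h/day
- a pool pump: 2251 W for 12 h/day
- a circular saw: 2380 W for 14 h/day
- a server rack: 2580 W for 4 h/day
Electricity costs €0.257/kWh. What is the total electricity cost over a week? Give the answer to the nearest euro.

aquarium pump: 10.2 W × 13.5 h × 7 d = 964 Wh = 0.9639 kWh
pool pump: 2251 W × 12 h × 7 d = 189,084 Wh = 189.1 kWh
circular saw: 2380 W × 14 h × 7 d = 233,240 Wh = 233.2 kWh
server rack: 2580 W × 4 h × 7 d = 72,240 Wh = 72.24 kWh
Total energy = 0.9639 + 189.1 + 233.2 + 72.24 = 495.5 kWh
Cost = 495.5 kWh × €0.257 = €127.35 ≈ €127

€127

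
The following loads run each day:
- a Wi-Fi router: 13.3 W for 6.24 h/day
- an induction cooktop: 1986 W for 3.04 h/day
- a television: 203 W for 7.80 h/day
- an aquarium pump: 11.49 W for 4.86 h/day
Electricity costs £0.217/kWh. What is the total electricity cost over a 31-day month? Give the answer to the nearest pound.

Wi-Fi router: 13.3 W × 6.24 h × 31 d = 2,573 Wh = 2.573 kWh
induction cooktop: 1986 W × 3.04 h × 31 d = 187,161 Wh = 187.2 kWh
television: 203 W × 7.80 h × 31 d = 49,085 Wh = 49.09 kWh
aquarium pump: 11.49 W × 4.86 h × 31 d = 1,731 Wh = 1.731 kWh
Total energy = 2.573 + 187.2 + 49.09 + 1.731 = 240.5 kWh
Cost = 240.5 kWh × £0.217 = £52.20 ≈ £52

£52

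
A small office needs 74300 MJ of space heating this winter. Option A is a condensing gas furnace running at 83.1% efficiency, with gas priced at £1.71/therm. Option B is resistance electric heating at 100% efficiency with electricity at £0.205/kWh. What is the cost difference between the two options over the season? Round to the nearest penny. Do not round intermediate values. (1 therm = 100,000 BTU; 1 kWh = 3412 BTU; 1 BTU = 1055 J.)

£2782.16

Heat load = 74300 MJ = 74,300,000,000 J / 1055 = 70,426,540 BTU
Gas: input = 70,426,540 / 0.831 = 84,749,146 BTU = 847.5 therm → 847.5 × £1.71 = £1,449.21
Electric: 70,426,540 BTU / 3412 = 20,640 kWh → × £0.205 = £4,231.37
Difference = |£1,449.21 − £4,231.37| = £2,782.16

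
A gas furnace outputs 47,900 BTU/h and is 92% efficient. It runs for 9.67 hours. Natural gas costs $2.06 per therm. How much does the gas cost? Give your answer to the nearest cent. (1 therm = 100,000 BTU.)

Heat delivered = 47,900 BTU/h × 9.67 h = 463,193 BTU
Gas input = 463,193 / 0.92 = 503,471 BTU
= 503,471 / 100,000 = 5.035 therm
Cost = 5.035 × $2.06/therm = $10.37

$10.37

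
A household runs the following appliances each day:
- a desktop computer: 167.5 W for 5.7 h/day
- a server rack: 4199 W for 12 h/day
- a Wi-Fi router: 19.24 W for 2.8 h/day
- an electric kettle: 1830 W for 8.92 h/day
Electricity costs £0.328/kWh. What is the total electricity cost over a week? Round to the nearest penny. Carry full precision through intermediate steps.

desktop computer: 167.5 W × 5.7 h × 7 d = 6,683 Wh = 6.683 kWh
server rack: 4199 W × 12 h × 7 d = 352,716 Wh = 352.7 kWh
Wi-Fi router: 19.24 W × 2.8 h × 7 d = 377 Wh = 0.3771 kWh
electric kettle: 1830 W × 8.92 h × 7 d = 114,265 Wh = 114.3 kWh
Total energy = 6.683 + 352.7 + 0.3771 + 114.3 = 474 kWh
Cost = 474 kWh × £0.328 = £155.49

£155.49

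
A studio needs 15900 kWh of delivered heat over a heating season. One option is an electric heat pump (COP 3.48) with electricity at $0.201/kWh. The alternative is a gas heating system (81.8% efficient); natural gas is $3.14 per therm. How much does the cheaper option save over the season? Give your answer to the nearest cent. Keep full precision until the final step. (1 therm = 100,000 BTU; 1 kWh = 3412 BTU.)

$1164.13

Heat load = 15900 kWh × 3412 = 54,250,800 BTU
Gas: input = 54,250,800 / 0.818 = 66,321,271 BTU = 663.2 therm → 663.2 × $3.14 = $2,082.49
Heat pump: 54,250,800 BTU / 3412 = 15,900 kWh heat; / 3.48 = 4,569 kWh in → × $0.201 = $918.36
Difference = |$2,082.49 − $918.36| = $1,164.13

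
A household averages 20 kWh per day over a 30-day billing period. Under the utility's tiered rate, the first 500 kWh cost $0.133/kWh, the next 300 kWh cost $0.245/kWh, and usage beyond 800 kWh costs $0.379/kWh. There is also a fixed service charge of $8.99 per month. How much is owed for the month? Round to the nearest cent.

$99.99

Usage = 20 kWh/day × 30 days = 600 kWh
First 500 kWh × $0.133 = $66.50
Next 100 kWh × $0.245 = $24.50
Remaining tier: 0 kWh (not reached)
Energy charge = $91.00; + service $8.99 = $99.99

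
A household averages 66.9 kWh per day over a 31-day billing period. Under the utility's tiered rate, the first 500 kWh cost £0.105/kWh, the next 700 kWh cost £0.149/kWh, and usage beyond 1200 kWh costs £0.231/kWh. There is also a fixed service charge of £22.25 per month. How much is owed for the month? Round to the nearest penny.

Usage = 66.9 kWh/day × 31 days = 2073.9 kWh
First 500 kWh × £0.105 = £52.50
Next 700 kWh × £0.149 = £104.30
Remaining 873.9 kWh × £0.231 = £201.87
Energy charge = £358.67; + service £22.25 = £380.92

£380.92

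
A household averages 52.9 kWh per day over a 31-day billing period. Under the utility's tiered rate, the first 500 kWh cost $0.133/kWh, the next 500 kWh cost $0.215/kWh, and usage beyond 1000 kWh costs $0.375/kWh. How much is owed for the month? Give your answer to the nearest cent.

Usage = 52.9 kWh/day × 31 days = 1639.9 kWh
First 500 kWh × $0.133 = $66.50
Next 500 kWh × $0.215 = $107.50
Remaining 639.9 kWh × $0.375 = $239.96
Total = $413.96

$413.96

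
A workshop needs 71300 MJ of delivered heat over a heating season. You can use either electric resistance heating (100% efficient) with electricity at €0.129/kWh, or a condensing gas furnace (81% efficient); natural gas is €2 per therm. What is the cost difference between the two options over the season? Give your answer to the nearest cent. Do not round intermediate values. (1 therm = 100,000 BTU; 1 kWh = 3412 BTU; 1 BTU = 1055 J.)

Heat load = 71300 MJ = 71,300,000,000 J / 1055 = 67,582,938 BTU
Gas: input = 67,582,938 / 0.81 = 83,435,726 BTU = 834.4 therm → 834.4 × €2 = €1,668.71
Electric: 67,582,938 BTU / 3412 = 19,810 kWh → × €0.129 = €2,555.16
Difference = |€1,668.71 − €2,555.16| = €886.44

€886.44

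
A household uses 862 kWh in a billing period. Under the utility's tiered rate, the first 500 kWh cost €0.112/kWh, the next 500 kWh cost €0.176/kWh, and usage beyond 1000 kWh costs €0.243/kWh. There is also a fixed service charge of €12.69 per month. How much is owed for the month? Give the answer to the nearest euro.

€132

First 500 kWh × €0.112 = €56.00
Next 362 kWh × €0.176 = €63.71
Remaining tier: 0 kWh (not reached)
Energy charge = €119.71; + service €12.69 = €132.40 ≈ €132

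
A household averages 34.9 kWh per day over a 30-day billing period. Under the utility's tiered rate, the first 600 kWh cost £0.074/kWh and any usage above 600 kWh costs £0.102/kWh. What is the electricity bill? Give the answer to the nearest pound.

Usage = 34.9 kWh/day × 30 days = 1047 kWh
First 600 kWh × £0.074 = £44.40
Remaining 447 kWh × £0.102 = £45.59
Total = £89.99 ≈ £90

£90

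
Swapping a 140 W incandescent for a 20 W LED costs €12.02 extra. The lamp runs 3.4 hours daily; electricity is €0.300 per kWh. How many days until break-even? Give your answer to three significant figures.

98.2 days

Power saved = 140 − 20 = 120 W
Daily energy saved = 120 W × 3.4 h = 408 Wh = 0.408 kWh
Daily savings = 0.408 × €0.300 = €0.1224
Payback = €12.02 / €0.1224 per day = 98.2 days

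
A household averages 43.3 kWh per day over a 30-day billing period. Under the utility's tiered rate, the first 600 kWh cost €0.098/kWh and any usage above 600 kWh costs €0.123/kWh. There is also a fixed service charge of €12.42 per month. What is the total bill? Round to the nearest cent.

€157.20

Usage = 43.3 kWh/day × 30 days = 1299 kWh
First 600 kWh × €0.098 = €58.80
Remaining 699 kWh × €0.123 = €85.98
Energy charge = €144.78; + service €12.42 = €157.20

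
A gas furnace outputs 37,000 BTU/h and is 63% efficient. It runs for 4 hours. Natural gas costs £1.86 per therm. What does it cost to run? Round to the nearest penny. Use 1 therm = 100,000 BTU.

£4.37

Heat delivered = 37,000 BTU/h × 4 h = 148,000 BTU
Gas input = 148,000 / 0.63 = 234,921 BTU
= 234,921 / 100,000 = 2.349 therm
Cost = 2.349 × £1.86/therm = £4.37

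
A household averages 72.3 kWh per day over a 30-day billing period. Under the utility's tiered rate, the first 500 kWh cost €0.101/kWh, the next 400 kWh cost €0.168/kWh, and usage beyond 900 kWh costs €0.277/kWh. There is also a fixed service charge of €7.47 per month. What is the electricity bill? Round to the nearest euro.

Usage = 72.3 kWh/day × 30 days = 2169 kWh
First 500 kWh × €0.101 = €50.50
Next 400 kWh × €0.168 = €67.20
Remaining 1269 kWh × €0.277 = €351.51
Energy charge = €469.21; + service €7.47 = €476.68 ≈ €477

€477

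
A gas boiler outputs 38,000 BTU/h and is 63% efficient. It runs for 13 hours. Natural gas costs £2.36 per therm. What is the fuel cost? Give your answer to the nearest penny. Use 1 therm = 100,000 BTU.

Heat delivered = 38,000 BTU/h × 13 h = 494,000 BTU
Gas input = 494,000 / 0.63 = 784,127 BTU
= 784,127 / 100,000 = 7.841 therm
Cost = 7.841 × £2.36/therm = £18.51

£18.51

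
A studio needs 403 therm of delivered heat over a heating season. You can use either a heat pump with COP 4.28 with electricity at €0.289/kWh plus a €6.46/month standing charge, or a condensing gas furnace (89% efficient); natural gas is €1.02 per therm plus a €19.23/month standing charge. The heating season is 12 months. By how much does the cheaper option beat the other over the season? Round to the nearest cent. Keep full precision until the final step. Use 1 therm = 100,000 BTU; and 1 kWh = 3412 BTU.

€182.43

Heat load = 403 therm × 100,000 = 40,300,000 BTU
Gas: input = 40,300,000 / 0.89 = 45,280,899 BTU = 452.8 therm → 452.8 × €1.02 = €461.87; + 12 × €19.23 standing = €692.63
Heat pump: 40,300,000 BTU / 3412 = 11,810 kWh heat; / 4.28 = 2,760 kWh in → × €0.289 = €797.54; + 12 × €6.46 standing = €875.06
Difference = |€692.63 − €875.06| = €182.43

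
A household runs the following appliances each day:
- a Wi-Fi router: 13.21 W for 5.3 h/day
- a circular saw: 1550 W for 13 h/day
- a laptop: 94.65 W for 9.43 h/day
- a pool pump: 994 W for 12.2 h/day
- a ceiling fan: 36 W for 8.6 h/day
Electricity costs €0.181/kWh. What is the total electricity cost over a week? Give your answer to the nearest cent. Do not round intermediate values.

€42.51

Wi-Fi router: 13.21 W × 5.3 h × 7 d = 490 Wh = 0.4901 kWh
circular saw: 1550 W × 13 h × 7 d = 141,050 Wh = 141.1 kWh
laptop: 94.65 W × 9.43 h × 7 d = 6,248 Wh = 6.248 kWh
pool pump: 994 W × 12.2 h × 7 d = 84,888 Wh = 84.89 kWh
ceiling fan: 36 W × 8.6 h × 7 d = 2,167 Wh = 2.167 kWh
Total energy = 0.4901 + 141.1 + 6.248 + 84.89 + 2.167 = 234.8 kWh
Cost = 234.8 kWh × €0.181 = €42.51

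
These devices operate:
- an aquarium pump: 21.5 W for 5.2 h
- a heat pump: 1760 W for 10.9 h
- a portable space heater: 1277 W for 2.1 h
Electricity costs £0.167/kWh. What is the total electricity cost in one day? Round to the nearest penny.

£3.67

aquarium pump: 21.5 W × 5.2 h = 112 Wh = 0.1118 kWh
heat pump: 1760 W × 10.9 h = 19,184 Wh = 19.18 kWh
portable space heater: 1277 W × 2.1 h = 2,682 Wh = 2.682 kWh
Total energy = 0.1118 + 19.18 + 2.682 = 21.98 kWh
Cost = 21.98 kWh × £0.167 = £3.67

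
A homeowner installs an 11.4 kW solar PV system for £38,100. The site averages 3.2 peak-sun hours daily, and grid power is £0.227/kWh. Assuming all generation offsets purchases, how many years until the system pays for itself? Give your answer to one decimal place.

Daily generation = 11.4 kW × 3.2 h = 36.48 kWh
Annual generation = 36.48 × 365 = 13315 kWh
Annual savings = 13315 × £0.227 = £3,022.55
Payback = £38,100 / £3,022.55 = 12.6 years

12.6 years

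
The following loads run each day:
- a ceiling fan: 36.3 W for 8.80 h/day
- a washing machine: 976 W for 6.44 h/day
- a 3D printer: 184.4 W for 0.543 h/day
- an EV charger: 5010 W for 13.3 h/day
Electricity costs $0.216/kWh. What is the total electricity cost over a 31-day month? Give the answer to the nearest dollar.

ceiling fan: 36.3 W × 8.80 h × 31 d = 9,903 Wh = 9.903 kWh
washing machine: 976 W × 6.44 h × 31 d = 194,849 Wh = 194.8 kWh
3D printer: 184.4 W × 0.543 h × 31 d = 3,104 Wh = 3.104 kWh
EV charger: 5010 W × 13.3 h × 31 d = 2,065,623 Wh = 2,066 kWh
Total energy = 9.903 + 194.8 + 3.104 + 2,066 = 2,273 kWh
Cost = 2,273 kWh × $0.216 = $491.07 ≈ $491

$491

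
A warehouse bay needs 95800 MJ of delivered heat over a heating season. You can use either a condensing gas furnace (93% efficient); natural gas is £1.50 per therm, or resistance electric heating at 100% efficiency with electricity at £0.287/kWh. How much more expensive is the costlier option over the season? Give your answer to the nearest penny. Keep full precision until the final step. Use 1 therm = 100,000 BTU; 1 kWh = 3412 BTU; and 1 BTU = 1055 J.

Heat load = 95800 MJ = 95,800,000,000 J / 1055 = 90,805,687 BTU
Gas: input = 90,805,687 / 0.93 = 97,640,524 BTU = 976.4 therm → 976.4 × £1.50 = £1,464.61
Electric: 90,805,687 BTU / 3412 = 26,610 kWh → × £0.287 = £7,638.11
Difference = |£1,464.61 − £7,638.11| = £6,173.50

£6173.50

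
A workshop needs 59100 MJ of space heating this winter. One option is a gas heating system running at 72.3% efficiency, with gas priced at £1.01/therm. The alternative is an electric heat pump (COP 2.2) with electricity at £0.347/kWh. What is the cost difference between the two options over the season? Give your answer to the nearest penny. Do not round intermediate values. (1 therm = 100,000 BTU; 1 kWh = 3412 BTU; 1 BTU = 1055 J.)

Heat load = 59100 MJ = 59,100,000,000 J / 1055 = 56,018,957 BTU
Gas: input = 56,018,957 / 0.723 = 77,481,269 BTU = 774.8 therm → 774.8 × £1.01 = £782.56
Heat pump: 56,018,957 BTU / 3412 = 16,420 kWh heat; / 2.2 = 7,463 kWh in → × £0.347 = £2,589.60
Difference = |£782.56 − £2,589.60| = £1,807.04

£1807.04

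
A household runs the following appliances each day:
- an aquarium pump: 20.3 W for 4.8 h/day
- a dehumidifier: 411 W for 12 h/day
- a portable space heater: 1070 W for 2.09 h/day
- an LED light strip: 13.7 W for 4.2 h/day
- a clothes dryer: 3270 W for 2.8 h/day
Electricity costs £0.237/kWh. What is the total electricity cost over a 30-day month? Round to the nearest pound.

aquarium pump: 20.3 W × 4.8 h × 30 d = 2,923 Wh = 2.923 kWh
dehumidifier: 411 W × 12 h × 30 d = 147,960 Wh = 148 kWh
portable space heater: 1070 W × 2.09 h × 30 d = 67,089 Wh = 67.09 kWh
LED light strip: 13.7 W × 4.2 h × 30 d = 1,726 Wh = 1.726 kWh
clothes dryer: 3270 W × 2.8 h × 30 d = 274,680 Wh = 274.7 kWh
Total energy = 2.923 + 148 + 67.09 + 1.726 + 274.7 = 494.4 kWh
Cost = 494.4 kWh × £0.237 = £117.17 ≈ £117

£117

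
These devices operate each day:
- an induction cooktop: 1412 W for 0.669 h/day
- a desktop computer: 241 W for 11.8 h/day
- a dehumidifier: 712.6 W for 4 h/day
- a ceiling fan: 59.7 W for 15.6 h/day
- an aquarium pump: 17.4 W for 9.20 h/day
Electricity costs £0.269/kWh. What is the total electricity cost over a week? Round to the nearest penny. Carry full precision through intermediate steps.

induction cooktop: 1412 W × 0.669 h × 7 d = 6,612 Wh = 6.612 kWh
desktop computer: 241 W × 11.8 h × 7 d = 19,907 Wh = 19.91 kWh
dehumidifier: 712.6 W × 4 h × 7 d = 19,953 Wh = 19.95 kWh
ceiling fan: 59.7 W × 15.6 h × 7 d = 6,519 Wh = 6.519 kWh
aquarium pump: 17.4 W × 9.20 h × 7 d = 1,121 Wh = 1.121 kWh
Total energy = 6.612 + 19.91 + 19.95 + 6.519 + 1.121 = 54.11 kWh
Cost = 54.11 kWh × £0.269 = £14.56

£14.56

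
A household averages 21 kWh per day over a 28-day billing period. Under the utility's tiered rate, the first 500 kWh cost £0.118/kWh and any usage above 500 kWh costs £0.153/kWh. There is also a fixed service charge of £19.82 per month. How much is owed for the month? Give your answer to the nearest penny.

£92.28

Usage = 21 kWh/day × 28 days = 588 kWh
First 500 kWh × £0.118 = £59.00
Remaining 88 kWh × £0.153 = £13.46
Energy charge = £72.46; + service £19.82 = £92.28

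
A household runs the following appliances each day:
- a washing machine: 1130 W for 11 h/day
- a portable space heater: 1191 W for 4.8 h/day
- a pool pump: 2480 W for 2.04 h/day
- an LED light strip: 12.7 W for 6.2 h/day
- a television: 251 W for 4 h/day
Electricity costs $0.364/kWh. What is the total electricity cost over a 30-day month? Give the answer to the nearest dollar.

$265

washing machine: 1130 W × 11 h × 30 d = 372,900 Wh = 372.9 kWh
portable space heater: 1191 W × 4.8 h × 30 d = 171,504 Wh = 171.5 kWh
pool pump: 2480 W × 2.04 h × 30 d = 151,776 Wh = 151.8 kWh
LED light strip: 12.7 W × 6.2 h × 30 d = 2,362 Wh = 2.362 kWh
television: 251 W × 4 h × 30 d = 30,120 Wh = 30.12 kWh
Total energy = 372.9 + 171.5 + 151.8 + 2.362 + 30.12 = 728.7 kWh
Cost = 728.7 kWh × $0.364 = $265.23 ≈ $265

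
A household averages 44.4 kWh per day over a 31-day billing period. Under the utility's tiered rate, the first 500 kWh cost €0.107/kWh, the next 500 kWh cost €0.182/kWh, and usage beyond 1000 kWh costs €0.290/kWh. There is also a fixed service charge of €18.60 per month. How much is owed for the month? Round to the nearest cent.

€272.26

Usage = 44.4 kWh/day × 31 days = 1376.4 kWh
First 500 kWh × €0.107 = €53.50
Next 500 kWh × €0.182 = €91.00
Remaining 376.4 kWh × €0.290 = €109.16
Energy charge = €253.66; + service €18.60 = €272.26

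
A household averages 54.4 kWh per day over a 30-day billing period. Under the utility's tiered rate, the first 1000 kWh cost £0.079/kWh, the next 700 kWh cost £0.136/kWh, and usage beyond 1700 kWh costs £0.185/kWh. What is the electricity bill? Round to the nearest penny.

£164.95

Usage = 54.4 kWh/day × 30 days = 1632 kWh
First 1000 kWh × £0.079 = £79.00
Next 632 kWh × £0.136 = £85.95
Remaining tier: 0 kWh (not reached)
Total = £164.95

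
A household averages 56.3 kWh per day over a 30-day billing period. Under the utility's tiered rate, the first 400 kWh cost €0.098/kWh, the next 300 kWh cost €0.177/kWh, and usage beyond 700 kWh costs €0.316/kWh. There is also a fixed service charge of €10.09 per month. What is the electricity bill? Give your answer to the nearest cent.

Usage = 56.3 kWh/day × 30 days = 1689 kWh
First 400 kWh × €0.098 = €39.20
Next 300 kWh × €0.177 = €53.10
Remaining 989 kWh × €0.316 = €312.52
Energy charge = €404.82; + service €10.09 = €414.91

€414.91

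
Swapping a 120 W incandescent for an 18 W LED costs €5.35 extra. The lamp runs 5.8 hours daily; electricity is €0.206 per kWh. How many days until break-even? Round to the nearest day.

Power saved = 120 − 18 = 102 W
Daily energy saved = 102 W × 5.8 h = 591.6 Wh = 0.5916 kWh
Daily savings = 0.5916 × €0.206 = €0.1219
Payback = €5.35 / €0.1219 per day = 43.9 days

44 days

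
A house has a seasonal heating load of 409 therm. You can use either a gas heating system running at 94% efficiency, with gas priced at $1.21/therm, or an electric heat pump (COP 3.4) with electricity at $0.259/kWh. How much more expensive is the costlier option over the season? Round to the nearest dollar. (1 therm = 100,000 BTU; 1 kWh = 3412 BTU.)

$387

Heat load = 409 therm × 100,000 = 40,900,000 BTU
Gas: input = 40,900,000 / 0.94 = 43,510,638 BTU = 435.1 therm → 435.1 × $1.21 = $526.48
Heat pump: 40,900,000 BTU / 3412 = 11,990 kWh heat; / 3.4 = 3,526 kWh in → × $0.259 = $913.14
Difference = |$526.48 − $913.14| = $386.66 ≈ $387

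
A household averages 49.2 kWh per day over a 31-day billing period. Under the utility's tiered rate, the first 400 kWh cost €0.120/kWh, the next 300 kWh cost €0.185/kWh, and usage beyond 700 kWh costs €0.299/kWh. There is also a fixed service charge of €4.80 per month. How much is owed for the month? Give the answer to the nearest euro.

Usage = 49.2 kWh/day × 31 days = 1525.2 kWh
First 400 kWh × €0.120 = €48.00
Next 300 kWh × €0.185 = €55.50
Remaining 825.2 kWh × €0.299 = €246.73
Energy charge = €350.23; + service €4.80 = €355.03 ≈ €355

€355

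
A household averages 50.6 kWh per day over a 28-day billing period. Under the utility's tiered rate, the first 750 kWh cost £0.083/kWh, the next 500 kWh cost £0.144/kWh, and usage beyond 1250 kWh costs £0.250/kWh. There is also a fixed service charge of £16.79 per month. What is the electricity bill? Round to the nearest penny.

£192.74

Usage = 50.6 kWh/day × 28 days = 1416.8 kWh
First 750 kWh × £0.083 = £62.25
Next 500 kWh × £0.144 = £72.00
Remaining 166.8 kWh × £0.250 = £41.70
Energy charge = £175.95; + service £16.79 = £192.74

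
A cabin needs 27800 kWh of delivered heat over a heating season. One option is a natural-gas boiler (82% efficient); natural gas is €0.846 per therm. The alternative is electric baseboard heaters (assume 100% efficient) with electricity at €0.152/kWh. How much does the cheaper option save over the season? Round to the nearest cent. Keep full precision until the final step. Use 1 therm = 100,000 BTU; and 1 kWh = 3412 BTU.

Heat load = 27800 kWh × 3412 = 94,853,600 BTU
Gas: input = 94,853,600 / 0.82 = 115,675,122 BTU = 1,157 therm → 1,157 × €0.846 = €978.61
Electric: 94,853,600 BTU / 3412 = 27,800 kWh → × €0.152 = €4,225.60
Difference = |€978.61 − €4,225.60| = €3,246.99

€3246.99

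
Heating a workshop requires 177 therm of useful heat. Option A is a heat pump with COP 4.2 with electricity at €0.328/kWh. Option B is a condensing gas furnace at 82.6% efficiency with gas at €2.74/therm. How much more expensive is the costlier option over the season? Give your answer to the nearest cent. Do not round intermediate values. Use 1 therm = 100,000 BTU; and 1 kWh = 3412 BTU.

€182.02

Heat load = 177 therm × 100,000 = 17,700,000 BTU
Gas: input = 17,700,000 / 0.826 = 21,428,571 BTU = 214.3 therm → 214.3 × €2.74 = €587.14
Heat pump: 17,700,000 BTU / 3412 = 5,188 kWh heat; / 4.2 = 1,235 kWh in → × €0.328 = €405.12
Difference = |€587.14 − €405.12| = €182.02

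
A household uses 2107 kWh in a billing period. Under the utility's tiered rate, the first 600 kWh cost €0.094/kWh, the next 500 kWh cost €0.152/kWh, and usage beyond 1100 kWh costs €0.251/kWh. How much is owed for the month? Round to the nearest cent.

First 600 kWh × €0.094 = €56.40
Next 500 kWh × €0.152 = €76.00
Remaining 1007 kWh × €0.251 = €252.76
Total = €385.16

€385.16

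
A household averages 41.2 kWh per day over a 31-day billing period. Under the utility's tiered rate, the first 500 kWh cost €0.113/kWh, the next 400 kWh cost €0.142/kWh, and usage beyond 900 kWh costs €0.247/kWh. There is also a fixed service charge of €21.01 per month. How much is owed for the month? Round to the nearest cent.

Usage = 41.2 kWh/day × 31 days = 1277.2 kWh
First 500 kWh × €0.113 = €56.50
Next 400 kWh × €0.142 = €56.80
Remaining 377.2 kWh × €0.247 = €93.17
Energy charge = €206.47; + service €21.01 = €227.48

€227.48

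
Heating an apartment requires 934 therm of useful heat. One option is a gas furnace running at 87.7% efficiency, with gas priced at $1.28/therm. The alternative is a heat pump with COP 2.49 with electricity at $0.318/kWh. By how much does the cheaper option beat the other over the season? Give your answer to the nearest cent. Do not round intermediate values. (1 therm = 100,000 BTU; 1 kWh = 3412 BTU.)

$2132.76

Heat load = 934 therm × 100,000 = 93,400,000 BTU
Gas: input = 93,400,000 / 0.877 = 106,499,430 BTU = 1,065 therm → 1,065 × $1.28 = $1,363.19
Heat pump: 93,400,000 BTU / 3412 = 27,370 kWh heat; / 2.49 = 10,990 kWh in → × $0.318 = $3,495.95
Difference = |$1,363.19 − $3,495.95| = $2,132.76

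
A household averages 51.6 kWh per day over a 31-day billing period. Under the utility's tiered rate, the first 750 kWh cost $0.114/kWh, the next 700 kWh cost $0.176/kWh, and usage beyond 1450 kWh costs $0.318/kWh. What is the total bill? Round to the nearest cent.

Usage = 51.6 kWh/day × 31 days = 1599.6 kWh
First 750 kWh × $0.114 = $85.50
Next 700 kWh × $0.176 = $123.20
Remaining 149.6 kWh × $0.318 = $47.57
Total = $256.27

$256.27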